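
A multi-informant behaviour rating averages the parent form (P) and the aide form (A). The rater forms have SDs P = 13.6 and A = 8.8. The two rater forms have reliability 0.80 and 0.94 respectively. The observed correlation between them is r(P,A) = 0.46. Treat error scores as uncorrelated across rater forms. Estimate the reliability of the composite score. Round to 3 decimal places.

0.888

Var(P+A) = 13.6² + 8.8² + 2·[13.6·8.8·0.46] = 262.4 + 110.106 = 372.506.
With uncorrelated errors the cross-covariances are all true-score covariance, so they carry over unchanged; only the diagonal terms shrink to ρᵢσᵢ².
True-score variance = [13.6²·0.80 + 8.8²·0.94] + 110.106 = 220.762 + 110.106 = 330.867.
Reliability = 330.867 / 372.506 = 0.888.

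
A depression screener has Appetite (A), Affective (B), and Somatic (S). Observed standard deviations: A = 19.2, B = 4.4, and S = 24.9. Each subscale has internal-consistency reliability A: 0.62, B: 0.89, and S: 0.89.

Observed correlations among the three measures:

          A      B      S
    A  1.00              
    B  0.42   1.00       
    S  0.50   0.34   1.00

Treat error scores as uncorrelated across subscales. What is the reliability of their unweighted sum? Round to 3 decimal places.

0.871

Var(A+B+S) = 19.2² + 4.4² + 24.9² + 2·[19.2·4.4·0.42 + 19.2·24.9·0.50 + 4.4·24.9·0.34] = 1008.01 + 623.544 = 1631.55.
Because errors are independent across components, Cov(Tᵢ,Tⱼ) = Cov(Xᵢ,Xⱼ); the off-diagonal part of the true-score variance is the same as above.
True-score variance = [19.2²·0.62 + 4.4²·0.89 + 24.9²·0.89] + 623.544 = 797.596 + 623.544 = 1421.14.
Reliability = 1421.14 / 1631.55 = 0.871.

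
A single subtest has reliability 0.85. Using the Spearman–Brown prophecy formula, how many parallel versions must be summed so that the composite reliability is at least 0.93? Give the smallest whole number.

k ≥ ρ*(1−ρ₁)/(ρ₁(1−ρ*)) = 0.93·0.15 / (0.85·0.07) = 2.345.
Smallest integer k = 3.

3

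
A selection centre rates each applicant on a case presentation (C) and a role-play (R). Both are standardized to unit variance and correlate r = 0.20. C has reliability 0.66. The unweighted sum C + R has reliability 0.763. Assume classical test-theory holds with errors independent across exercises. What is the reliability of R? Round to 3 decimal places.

Var(C+R) = 2 + 2·0.20 = 2.400.
True-score variance = ρ_C + ρ_R + 2·0.20, so 0.763 = (0.66 + ρ_R + 0.40) / 2.400.
ρ_R = 0.763·2.400 − 0.66 − 0.40 = 0.771.

0.771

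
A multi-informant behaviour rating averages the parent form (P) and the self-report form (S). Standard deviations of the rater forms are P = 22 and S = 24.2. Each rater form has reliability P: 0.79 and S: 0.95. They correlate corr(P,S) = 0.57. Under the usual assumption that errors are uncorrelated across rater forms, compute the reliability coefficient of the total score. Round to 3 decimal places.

Var(P+S) = 22² + 24.2² + 2·[22·24.2·0.57] = 1069.64 + 606.936 = 1676.58.
With uncorrelated errors the cross-covariances are all true-score covariance, so they carry over unchanged; only the diagonal terms shrink to ρᵢσᵢ².
True-score variance = [22²·0.79 + 24.2²·0.95] + 606.936 = 938.718 + 606.936 = 1545.65.
Reliability = 1545.65 / 1676.58 = 0.922.

0.922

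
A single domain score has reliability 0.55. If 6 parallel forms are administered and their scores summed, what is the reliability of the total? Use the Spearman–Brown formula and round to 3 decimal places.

ρ_k = kρ / (1 + (k−1)ρ) = 6·0.55 / (1 + 5·0.55) = 3.300 / 3.750 = 0.880.

0.880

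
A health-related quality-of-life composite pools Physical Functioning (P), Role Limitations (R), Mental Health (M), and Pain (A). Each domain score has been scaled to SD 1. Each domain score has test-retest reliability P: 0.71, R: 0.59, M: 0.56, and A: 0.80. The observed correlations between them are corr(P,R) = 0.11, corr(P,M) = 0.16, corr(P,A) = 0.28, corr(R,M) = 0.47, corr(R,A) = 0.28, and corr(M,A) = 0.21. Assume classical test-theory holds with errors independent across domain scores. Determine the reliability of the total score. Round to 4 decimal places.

Var(P+R+M+A) = 4 + 2·[0.11 + 0.16 + 0.28 + 0.47 + 0.28 + 0.21] = 4 + 3.02 = 7.02.
Under uncorrelated errors the observed covariances equal the true-score covariances, so only the own-variance terms attenuate.
True-score variance = [0.71 + 0.59 + 0.56 + 0.80] + 3.02 = 2.66 + 3.02 = 5.68.
Reliability = 5.68 / 7.02 = 0.8091.

0.8091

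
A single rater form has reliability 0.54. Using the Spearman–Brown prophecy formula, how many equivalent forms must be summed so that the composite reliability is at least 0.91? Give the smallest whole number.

9

k ≥ ρ*(1−ρ₁)/(ρ₁(1−ρ*)) = 0.91·0.46 / (0.54·0.09) = 8.613.
Smallest integer k = 9.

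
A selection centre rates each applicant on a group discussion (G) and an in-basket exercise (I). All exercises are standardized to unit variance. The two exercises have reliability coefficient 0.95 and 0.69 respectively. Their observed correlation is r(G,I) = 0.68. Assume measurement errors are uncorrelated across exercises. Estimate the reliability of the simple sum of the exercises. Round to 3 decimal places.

0.893

Var(G+I) = 2 + 2·[0.68] = 2 + 1.36 = 3.36.
Because errors are independent across components, Cov(Tᵢ,Tⱼ) = Cov(Xᵢ,Xⱼ); the off-diagonal part of the true-score variance is the same as above.
True-score variance = [0.95 + 0.69] + 1.36 = 1.64 + 1.36 = 3.
Reliability = 3 / 3.36 = 0.893.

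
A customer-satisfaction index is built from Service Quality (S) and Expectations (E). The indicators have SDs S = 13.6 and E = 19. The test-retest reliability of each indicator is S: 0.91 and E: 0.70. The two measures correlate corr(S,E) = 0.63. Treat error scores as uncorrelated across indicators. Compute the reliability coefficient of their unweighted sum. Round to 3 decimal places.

Var(S+E) = 13.6² + 19² + 2·[13.6·19·0.63] = 545.96 + 325.584 = 871.544.
Under uncorrelated errors the observed covariances equal the true-score covariances, so only the own-variance terms attenuate.
True-score variance = [13.6²·0.91 + 19²·0.70] + 325.584 = 421.014 + 325.584 = 746.598.
Reliability = 746.598 / 871.544 = 0.857.

0.857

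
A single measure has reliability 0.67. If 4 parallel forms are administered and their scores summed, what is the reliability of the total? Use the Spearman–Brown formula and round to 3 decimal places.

0.890

ρ_k = kρ / (1 + (k−1)ρ) = 4·0.67 / (1 + 3·0.67) = 2.680 / 3.010 = 0.890.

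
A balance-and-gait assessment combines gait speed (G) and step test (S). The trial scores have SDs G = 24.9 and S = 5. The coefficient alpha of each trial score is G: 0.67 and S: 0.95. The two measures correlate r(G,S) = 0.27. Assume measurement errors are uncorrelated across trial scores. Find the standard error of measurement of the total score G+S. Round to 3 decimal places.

Var(total) = 645.01 + 67.23 = 712.24.
True-score variance = 439.157 + 67.23 = 506.387, so reliability = 0.7110.
Error variance = 712.24 − 506.387 = 205.853; SEM = √205.853 = 14.348.

14.348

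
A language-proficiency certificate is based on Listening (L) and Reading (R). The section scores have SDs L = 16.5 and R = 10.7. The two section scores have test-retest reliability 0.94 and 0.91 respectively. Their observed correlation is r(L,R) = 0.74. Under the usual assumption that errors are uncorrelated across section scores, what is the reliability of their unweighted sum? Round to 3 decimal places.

0.959

Var(L+R) = 16.5² + 10.7² + 2·[16.5·10.7·0.74] = 386.74 + 261.294 = 648.034.
With uncorrelated errors the cross-covariances are all true-score covariance, so they carry over unchanged; only the diagonal terms shrink to ρᵢσᵢ².
True-score variance = [16.5²·0.94 + 10.7²·0.91] + 261.294 = 360.101 + 261.294 = 621.395.
Reliability = 621.395 / 648.034 = 0.959.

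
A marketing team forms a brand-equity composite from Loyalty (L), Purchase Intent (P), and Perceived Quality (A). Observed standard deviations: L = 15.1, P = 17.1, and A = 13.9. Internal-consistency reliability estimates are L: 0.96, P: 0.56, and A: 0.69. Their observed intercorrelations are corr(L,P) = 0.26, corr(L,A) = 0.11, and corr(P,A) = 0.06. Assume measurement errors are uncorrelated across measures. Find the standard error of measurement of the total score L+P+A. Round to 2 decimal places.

14.06

Var(total) = 713.63 + 208.968 = 922.598.
True-score variance = 515.954 + 208.968 = 724.922, so reliability = 0.7857.
Error variance = 922.598 − 724.922 = 197.676; SEM = √197.676 = 14.06.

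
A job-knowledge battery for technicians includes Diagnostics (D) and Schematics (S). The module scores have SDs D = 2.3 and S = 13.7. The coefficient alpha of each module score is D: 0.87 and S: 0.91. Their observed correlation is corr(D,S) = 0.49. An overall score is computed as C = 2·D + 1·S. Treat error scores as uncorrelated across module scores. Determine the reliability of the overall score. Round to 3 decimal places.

Var(C) = 2²·2.3² + 13.7² + 2·[2·2.3·13.7·0.49] = 208.85 + 61.7596 = 270.61.
With uncorrelated errors the cross-covariances are all true-score covariance, so they carry over unchanged; only the diagonal terms shrink to ρᵢσᵢ².
True-score variance = [2²·2.3²·0.87 + 13.7²·0.91] + 61.7596 = 189.207 + 61.7596 = 250.967.
Reliability = 250.967 / 270.61 = 0.927.

0.927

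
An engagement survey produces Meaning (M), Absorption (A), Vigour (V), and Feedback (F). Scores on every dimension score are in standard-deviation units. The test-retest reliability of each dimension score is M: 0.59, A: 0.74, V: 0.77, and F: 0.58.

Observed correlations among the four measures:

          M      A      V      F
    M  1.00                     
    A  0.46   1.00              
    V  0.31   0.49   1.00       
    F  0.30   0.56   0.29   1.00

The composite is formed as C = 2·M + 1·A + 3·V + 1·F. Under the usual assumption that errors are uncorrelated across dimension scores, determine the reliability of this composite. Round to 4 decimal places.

Var(C) = 2² + 1 + 3² + 1 + 2·[2·0.46 + 6·0.31 + 2·0.30 + 3·0.49 + 0.56 + 3·0.29] = 15 + 12.56 = 27.56.
Under uncorrelated errors the observed covariances equal the true-score covariances, so only the own-variance terms attenuate.
True-score variance = [2²·0.59 + 0.74 + 3²·0.77 + 0.58] + 12.56 = 10.61 + 12.56 = 23.17.
Reliability = 23.17 / 27.56 = 0.8407.

0.8407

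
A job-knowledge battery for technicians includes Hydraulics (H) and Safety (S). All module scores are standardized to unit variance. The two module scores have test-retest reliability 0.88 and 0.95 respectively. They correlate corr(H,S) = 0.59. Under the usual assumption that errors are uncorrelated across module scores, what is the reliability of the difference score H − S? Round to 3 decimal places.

Var(H−S) = 1 + 1 − 2·0.59 = 2 − 1.18 = 0.82.
With uncorrelated errors the cross-covariances are all true-score covariance, so they carry over unchanged; only the diagonal terms shrink to ρᵢσᵢ².
True-score variance = [0.88 + 0.95] − 1.18 = 1.83 − 1.18 = 0.65.
Reliability = 0.65 / 0.82 = 0.793.

0.793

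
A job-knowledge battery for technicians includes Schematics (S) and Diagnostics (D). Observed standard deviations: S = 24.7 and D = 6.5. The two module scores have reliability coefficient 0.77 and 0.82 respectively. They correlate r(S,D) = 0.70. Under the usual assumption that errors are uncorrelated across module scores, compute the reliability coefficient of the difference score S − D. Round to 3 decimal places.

0.654

Var(S−D) = 24.7² + 6.5² − 2·24.7·6.5·0.70 = 652.34 − 224.77 = 427.57.
Because errors are independent across components, Cov(Tᵢ,Tⱼ) = Cov(Xᵢ,Xⱼ); the off-diagonal part of the true-score variance is the same as above.
True-score variance = [24.7²·0.77 + 6.5²·0.82] − 224.77 = 504.414 − 224.77 = 279.644.
Reliability = 279.644 / 427.57 = 0.654.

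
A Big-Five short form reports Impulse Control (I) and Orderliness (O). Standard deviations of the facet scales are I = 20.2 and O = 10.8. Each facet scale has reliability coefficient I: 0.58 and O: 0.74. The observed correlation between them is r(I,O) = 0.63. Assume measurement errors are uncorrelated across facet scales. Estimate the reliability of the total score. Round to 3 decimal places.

Var(I+O) = 20.2² + 10.8² + 2·[20.2·10.8·0.63] = 524.68 + 274.882 = 799.562.
Under uncorrelated errors the observed covariances equal the true-score covariances, so only the own-variance terms attenuate.
True-score variance = [20.2²·0.58 + 10.8²·0.74] + 274.882 = 322.977 + 274.882 = 597.858.
Reliability = 597.858 / 799.562 = 0.748.

0.748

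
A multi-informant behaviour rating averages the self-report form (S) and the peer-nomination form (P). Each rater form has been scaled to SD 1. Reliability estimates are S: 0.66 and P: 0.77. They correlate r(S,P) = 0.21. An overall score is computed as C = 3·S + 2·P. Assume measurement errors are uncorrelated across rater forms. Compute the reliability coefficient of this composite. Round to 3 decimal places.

Var(C) = 3² + 2² + 2·[6·0.21] = 13 + 2.52 = 15.52.
Under uncorrelated errors the observed covariances equal the true-score covariances, so only the own-variance terms attenuate.
True-score variance = [3²·0.66 + 2²·0.77] + 2.52 = 9.02 + 2.52 = 11.54.
Reliability = 11.54 / 15.52 = 0.744.

0.744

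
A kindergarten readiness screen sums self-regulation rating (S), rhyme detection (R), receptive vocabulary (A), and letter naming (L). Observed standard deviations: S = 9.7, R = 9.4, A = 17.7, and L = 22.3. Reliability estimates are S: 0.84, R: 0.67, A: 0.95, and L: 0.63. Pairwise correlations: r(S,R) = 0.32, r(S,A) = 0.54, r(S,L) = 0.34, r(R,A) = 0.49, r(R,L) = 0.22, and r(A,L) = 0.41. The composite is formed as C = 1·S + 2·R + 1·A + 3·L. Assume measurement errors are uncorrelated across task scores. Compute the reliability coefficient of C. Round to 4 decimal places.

Var(C) = 9.7² + 2²·9.4² + 17.7² + 3²·22.3² + 2·[2·9.7·9.4·0.32 + 9.7·17.7·0.54 + 3·9.7·22.3·0.34 + 2·9.4·17.7·0.49 + 6·9.4·22.3·0.22 + 3·17.7·22.3·0.41] = 5236.43 + 2593.9 = 7830.33.
With uncorrelated errors the cross-covariances are all true-score covariance, so they carry over unchanged; only the diagonal terms shrink to ρᵢσᵢ².
True-score variance = [9.7²·0.84 + 2²·9.4²·0.67 + 17.7²·0.95 + 3²·22.3²·0.63] + 2593.9 = 3433.1 + 2593.9 = 6027.
Reliability = 6027 / 7830.33 = 0.7697.

0.7697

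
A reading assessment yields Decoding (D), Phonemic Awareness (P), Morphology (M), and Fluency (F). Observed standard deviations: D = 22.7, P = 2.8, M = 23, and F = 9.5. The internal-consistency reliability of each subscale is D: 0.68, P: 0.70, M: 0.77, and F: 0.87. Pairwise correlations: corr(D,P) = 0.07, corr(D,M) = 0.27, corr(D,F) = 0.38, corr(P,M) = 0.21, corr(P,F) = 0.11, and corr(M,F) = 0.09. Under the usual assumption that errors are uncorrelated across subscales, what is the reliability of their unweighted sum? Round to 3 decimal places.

Var(D+P+M+F) = 22.7² + 2.8² + 23² + 9.5² + 2·[22.7·2.8·0.07 + 22.7·23·0.27 + 22.7·9.5·0.38 + 2.8·23·0.21 + 2.8·9.5·0.11 + 23·9.5·0.09] = 1142.38 + 526.956 = 1669.34.
With uncorrelated errors the cross-covariances are all true-score covariance, so they carry over unchanged; only the diagonal terms shrink to ρᵢσᵢ².
True-score variance = [22.7²·0.68 + 2.8²·0.70 + 23²·0.77 + 9.5²·0.87] + 526.956 = 841.733 + 526.956 = 1368.69.
Reliability = 1368.69 / 1669.34 = 0.820.

0.820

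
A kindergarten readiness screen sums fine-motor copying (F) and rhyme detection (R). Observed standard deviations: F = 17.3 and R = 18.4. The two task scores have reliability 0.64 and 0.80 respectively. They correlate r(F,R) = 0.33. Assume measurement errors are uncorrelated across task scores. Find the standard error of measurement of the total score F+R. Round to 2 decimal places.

13.25

Var(total) = 637.85 + 210.091 = 847.941.
True-score variance = 462.394 + 210.091 = 672.485, so reliability = 0.7931.
Error variance = 847.941 − 672.485 = 175.456; SEM = √175.456 = 13.25.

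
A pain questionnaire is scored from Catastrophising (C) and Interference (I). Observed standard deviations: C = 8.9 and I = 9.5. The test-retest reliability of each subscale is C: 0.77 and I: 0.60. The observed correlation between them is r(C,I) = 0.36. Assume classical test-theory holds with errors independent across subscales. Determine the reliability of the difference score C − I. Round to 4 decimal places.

0.4998

Var(C−I) = 8.9² + 9.5² − 2·8.9·9.5·0.36 = 169.46 − 60.876 = 108.584.
With uncorrelated errors the cross-covariances are all true-score covariance, so they carry over unchanged; only the diagonal terms shrink to ρᵢσᵢ².
True-score variance = [8.9²·0.77 + 9.5²·0.60] − 60.876 = 115.142 − 60.876 = 54.2657.
Reliability = 54.2657 / 108.584 = 0.4998.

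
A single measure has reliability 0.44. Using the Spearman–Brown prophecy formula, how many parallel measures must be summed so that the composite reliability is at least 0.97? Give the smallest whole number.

k ≥ ρ*(1−ρ₁)/(ρ₁(1−ρ*)) = 0.97·0.56 / (0.44·0.03) = 41.152.
Smallest integer k = 42.

42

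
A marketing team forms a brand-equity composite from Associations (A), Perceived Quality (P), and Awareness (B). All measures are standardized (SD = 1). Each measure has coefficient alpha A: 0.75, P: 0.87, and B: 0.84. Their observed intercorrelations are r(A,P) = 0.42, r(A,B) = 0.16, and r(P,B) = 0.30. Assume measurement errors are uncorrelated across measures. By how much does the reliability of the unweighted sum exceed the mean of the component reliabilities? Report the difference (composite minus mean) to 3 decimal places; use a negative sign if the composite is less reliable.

Var(sum) = 3 + 1.76 = 4.76; true-score variance = 2.46 + 1.76 = 4.22; composite reliability = 0.8866.
Mean component reliability = 0.8200.
Difference = 0.8866 − 0.8200 = 0.067.

0.067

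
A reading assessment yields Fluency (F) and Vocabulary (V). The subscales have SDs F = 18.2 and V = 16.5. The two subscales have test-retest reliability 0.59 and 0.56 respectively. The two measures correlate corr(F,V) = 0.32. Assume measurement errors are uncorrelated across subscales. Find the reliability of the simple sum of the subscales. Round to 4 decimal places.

0.6788

Var(F+V) = 18.2² + 16.5² + 2·[18.2·16.5·0.32] = 603.49 + 192.192 = 795.682.
Under uncorrelated errors the observed covariances equal the true-score covariances, so only the own-variance terms attenuate.
True-score variance = [18.2²·0.59 + 16.5²·0.56] + 192.192 = 347.892 + 192.192 = 540.084.
Reliability = 540.084 / 795.682 = 0.6788.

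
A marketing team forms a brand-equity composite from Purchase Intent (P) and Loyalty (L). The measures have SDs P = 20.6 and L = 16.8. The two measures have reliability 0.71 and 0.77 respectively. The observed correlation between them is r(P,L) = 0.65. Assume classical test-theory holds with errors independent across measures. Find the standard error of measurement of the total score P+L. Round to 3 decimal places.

13.711

Var(total) = 706.6 + 449.904 = 1156.5.
True-score variance = 518.62 + 449.904 = 968.524, so reliability = 0.8375.
Error variance = 1156.5 − 968.524 = 187.98; SEM = √187.98 = 13.711.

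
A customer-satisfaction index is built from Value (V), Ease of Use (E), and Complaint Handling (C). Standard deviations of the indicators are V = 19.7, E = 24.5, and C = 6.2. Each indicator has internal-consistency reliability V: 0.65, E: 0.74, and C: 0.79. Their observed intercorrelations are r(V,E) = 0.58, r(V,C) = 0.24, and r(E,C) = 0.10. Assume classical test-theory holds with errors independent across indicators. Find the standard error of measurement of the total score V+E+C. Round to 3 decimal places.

17.320

Var(total) = 1026.78 + 648.881 = 1675.66.
True-score variance = 726.811 + 648.881 = 1375.69, so reliability = 0.8210.
Error variance = 1675.66 − 1375.69 = 299.969; SEM = √299.969 = 17.320.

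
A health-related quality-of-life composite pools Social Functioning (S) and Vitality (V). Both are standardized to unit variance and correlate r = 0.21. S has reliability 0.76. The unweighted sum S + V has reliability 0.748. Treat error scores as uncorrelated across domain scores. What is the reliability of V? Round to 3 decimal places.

Var(S+V) = 2 + 2·0.21 = 2.420.
True-score variance = ρ_S + ρ_V + 2·0.21, so 0.748 = (0.76 + ρ_V + 0.42) / 2.420.
ρ_V = 0.748·2.420 − 0.76 − 0.42 = 0.630.

0.630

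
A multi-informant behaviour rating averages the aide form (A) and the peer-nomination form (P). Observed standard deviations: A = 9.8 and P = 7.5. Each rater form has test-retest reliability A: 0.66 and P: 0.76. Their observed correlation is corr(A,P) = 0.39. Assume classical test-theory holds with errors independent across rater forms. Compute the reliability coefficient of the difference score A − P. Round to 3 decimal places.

Var(A−P) = 9.8² + 7.5² − 2·9.8·7.5·0.39 = 152.29 − 57.33 = 94.96.
With uncorrelated errors the cross-covariances are all true-score covariance, so they carry over unchanged; only the diagonal terms shrink to ρᵢσᵢ².
True-score variance = [9.8²·0.66 + 7.5²·0.76] − 57.33 = 106.136 − 57.33 = 48.8064.
Reliability = 48.8064 / 94.96 = 0.514.

0.514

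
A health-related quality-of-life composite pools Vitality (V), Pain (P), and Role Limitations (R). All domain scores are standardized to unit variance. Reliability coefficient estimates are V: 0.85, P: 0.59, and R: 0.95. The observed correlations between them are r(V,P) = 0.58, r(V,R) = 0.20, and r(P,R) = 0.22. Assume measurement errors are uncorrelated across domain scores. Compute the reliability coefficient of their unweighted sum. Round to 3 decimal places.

0.878

Var(V+P+R) = 3 + 2·[0.58 + 0.20 + 0.22] = 3 + 2 = 5.
With uncorrelated errors the cross-covariances are all true-score covariance, so they carry over unchanged; only the diagonal terms shrink to ρᵢσᵢ².
True-score variance = [0.85 + 0.59 + 0.95] + 2 = 2.39 + 2 = 4.39.
Reliability = 4.39 / 5 = 0.878.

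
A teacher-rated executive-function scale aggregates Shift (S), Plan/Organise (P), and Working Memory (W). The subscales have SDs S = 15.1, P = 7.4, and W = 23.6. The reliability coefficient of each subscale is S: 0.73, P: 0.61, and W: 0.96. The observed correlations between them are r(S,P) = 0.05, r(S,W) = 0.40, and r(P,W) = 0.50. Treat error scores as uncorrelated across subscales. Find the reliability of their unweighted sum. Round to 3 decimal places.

0.920

Var(S+P+W) = 15.1² + 7.4² + 23.6² + 2·[15.1·7.4·0.05 + 15.1·23.6·0.40 + 7.4·23.6·0.50] = 839.73 + 470.902 = 1310.63.
Because errors are independent across components, Cov(Tᵢ,Tⱼ) = Cov(Xᵢ,Xⱼ); the off-diagonal part of the true-score variance is the same as above.
True-score variance = [15.1²·0.73 + 7.4²·0.61 + 23.6²·0.96] + 470.902 = 734.533 + 470.902 = 1205.43.
Reliability = 1205.43 / 1310.63 = 0.920.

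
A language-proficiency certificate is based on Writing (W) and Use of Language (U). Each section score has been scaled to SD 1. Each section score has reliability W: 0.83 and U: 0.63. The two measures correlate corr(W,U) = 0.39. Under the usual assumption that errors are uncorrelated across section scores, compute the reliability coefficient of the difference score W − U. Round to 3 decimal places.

0.557

Var(W−U) = 1 + 1 − 2·0.39 = 2 − 0.78 = 1.22.
Under uncorrelated errors the observed covariances equal the true-score covariances, so only the own-variance terms attenuate.
True-score variance = [0.83 + 0.63] − 0.78 = 1.46 − 0.78 = 0.68.
Reliability = 0.68 / 1.22 = 0.557.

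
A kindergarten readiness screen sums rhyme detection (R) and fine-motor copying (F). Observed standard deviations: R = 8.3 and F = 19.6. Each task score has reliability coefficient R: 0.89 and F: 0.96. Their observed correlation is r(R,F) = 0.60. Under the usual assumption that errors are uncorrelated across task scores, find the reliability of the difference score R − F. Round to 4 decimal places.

0.9110

Var(R−F) = 8.3² + 19.6² − 2·8.3·19.6·0.60 = 453.05 − 195.216 = 257.834.
Under uncorrelated errors the observed covariances equal the true-score covariances, so only the own-variance terms attenuate.
True-score variance = [8.3²·0.89 + 19.6²·0.96] − 195.216 = 430.106 − 195.216 = 234.89.
Reliability = 234.89 / 257.834 = 0.9110.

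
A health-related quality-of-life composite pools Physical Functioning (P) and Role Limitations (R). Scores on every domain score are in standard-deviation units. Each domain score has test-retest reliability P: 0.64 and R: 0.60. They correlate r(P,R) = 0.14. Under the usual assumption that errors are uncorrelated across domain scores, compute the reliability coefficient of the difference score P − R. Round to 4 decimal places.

0.5581

Var(P−R) = 1 + 1 − 2·0.14 = 2 − 0.28 = 1.72.
With uncorrelated errors the cross-covariances are all true-score covariance, so they carry over unchanged; only the diagonal terms shrink to ρᵢσᵢ².
True-score variance = [0.64 + 0.60] − 0.28 = 1.24 − 0.28 = 0.96.
Reliability = 0.96 / 1.72 = 0.5581.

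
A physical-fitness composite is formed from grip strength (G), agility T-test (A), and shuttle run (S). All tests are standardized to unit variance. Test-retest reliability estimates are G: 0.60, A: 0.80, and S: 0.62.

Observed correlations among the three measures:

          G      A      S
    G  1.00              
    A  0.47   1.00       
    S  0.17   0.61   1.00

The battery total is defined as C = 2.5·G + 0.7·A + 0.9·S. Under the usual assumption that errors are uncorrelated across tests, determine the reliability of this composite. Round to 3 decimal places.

0.729

Var(C) = 2.5² + 0.7² + 0.9² + 2·[1.75·0.47 + 2.25·0.17 + 0.63·0.61] = 7.55 + 3.1786 = 10.7286.
Because errors are independent across components, Cov(Tᵢ,Tⱼ) = Cov(Xᵢ,Xⱼ); the off-diagonal part of the true-score variance is the same as above.
True-score variance = [2.5²·0.60 + 0.7²·0.80 + 0.9²·0.62] + 3.1786 = 4.6442 + 3.1786 = 7.8228.
Reliability = 7.8228 / 10.7286 = 0.729.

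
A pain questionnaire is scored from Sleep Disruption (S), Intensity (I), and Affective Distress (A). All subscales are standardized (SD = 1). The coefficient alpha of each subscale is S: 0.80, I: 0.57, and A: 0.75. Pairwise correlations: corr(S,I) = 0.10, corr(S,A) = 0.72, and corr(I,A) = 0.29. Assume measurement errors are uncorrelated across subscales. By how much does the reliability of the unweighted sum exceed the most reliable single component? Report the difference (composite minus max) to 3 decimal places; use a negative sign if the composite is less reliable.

0.031

Var(sum) = 3 + 2.22 = 5.22; true-score variance = 2.12 + 2.22 = 4.34; composite reliability = 0.8314.
Max component reliability = 0.8000.
Difference = 0.8314 − 0.8000 = 0.031.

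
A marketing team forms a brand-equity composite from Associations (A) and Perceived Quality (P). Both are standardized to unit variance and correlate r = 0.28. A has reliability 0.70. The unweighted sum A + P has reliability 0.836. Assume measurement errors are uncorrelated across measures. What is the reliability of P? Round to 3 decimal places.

Var(A+P) = 2 + 2·0.28 = 2.560.
True-score variance = ρ_A + ρ_P + 2·0.28, so 0.836 = (0.70 + ρ_P + 0.56) / 2.560.
ρ_P = 0.836·2.560 − 0.70 − 0.56 = 0.880.

0.880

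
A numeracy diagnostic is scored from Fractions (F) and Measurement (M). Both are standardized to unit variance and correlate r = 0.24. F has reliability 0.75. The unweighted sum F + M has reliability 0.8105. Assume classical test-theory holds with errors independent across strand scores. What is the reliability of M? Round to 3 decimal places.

0.780

Var(F+M) = 2 + 2·0.24 = 2.480.
True-score variance = ρ_F + ρ_M + 2·0.24, so 0.8105 = (0.75 + ρ_M + 0.48) / 2.480.
ρ_M = 0.8105·2.480 − 0.75 − 0.48 = 0.780.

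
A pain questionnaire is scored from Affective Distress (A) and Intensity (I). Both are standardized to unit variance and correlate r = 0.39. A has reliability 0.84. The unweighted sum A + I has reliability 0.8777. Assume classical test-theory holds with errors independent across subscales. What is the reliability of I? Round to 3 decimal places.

Var(A+I) = 2 + 2·0.39 = 2.780.
True-score variance = ρ_A + ρ_I + 2·0.39, so 0.8777 = (0.84 + ρ_I + 0.78) / 2.780.
ρ_I = 0.8777·2.780 − 0.84 − 0.78 = 0.820.

0.820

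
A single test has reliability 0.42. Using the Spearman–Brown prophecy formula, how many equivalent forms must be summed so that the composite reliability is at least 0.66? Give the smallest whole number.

3

k ≥ ρ*(1−ρ₁)/(ρ₁(1−ρ*)) = 0.66·0.58 / (0.42·0.34) = 2.681.
Smallest integer k = 3.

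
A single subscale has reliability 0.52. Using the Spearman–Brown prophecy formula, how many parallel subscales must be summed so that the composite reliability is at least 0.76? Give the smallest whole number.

k ≥ ρ*(1−ρ₁)/(ρ₁(1−ρ*)) = 0.76·0.48 / (0.52·0.24) = 2.923.
Smallest integer k = 3.

3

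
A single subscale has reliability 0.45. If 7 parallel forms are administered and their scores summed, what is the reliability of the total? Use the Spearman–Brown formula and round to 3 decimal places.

0.851

ρ_k = kρ / (1 + (k−1)ρ) = 7·0.45 / (1 + 6·0.45) = 3.150 / 3.700 = 0.851.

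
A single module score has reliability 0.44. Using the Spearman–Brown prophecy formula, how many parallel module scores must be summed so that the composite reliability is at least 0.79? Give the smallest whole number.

k ≥ ρ*(1−ρ₁)/(ρ₁(1−ρ*)) = 0.79·0.56 / (0.44·0.21) = 4.788.
Smallest integer k = 5.

5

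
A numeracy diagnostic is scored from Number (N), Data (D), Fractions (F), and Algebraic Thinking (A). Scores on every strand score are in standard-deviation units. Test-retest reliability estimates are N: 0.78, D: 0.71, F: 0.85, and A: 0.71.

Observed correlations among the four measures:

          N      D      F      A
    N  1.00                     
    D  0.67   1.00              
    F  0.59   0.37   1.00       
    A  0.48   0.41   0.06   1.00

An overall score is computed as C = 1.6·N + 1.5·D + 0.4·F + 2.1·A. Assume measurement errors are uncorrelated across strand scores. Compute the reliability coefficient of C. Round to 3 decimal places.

Var(C) = 1.6² + 1.5² + 0.4² + 2.1² + 2·[2.4·0.67 + 0.64·0.59 + 3.36·0.48 + 0.6·0.37 + 3.15·0.41 + 0.84·0.06] = 9.38 + 10.3246 = 19.7046.
Under uncorrelated errors the observed covariances equal the true-score covariances, so only the own-variance terms attenuate.
True-score variance = [1.6²·0.78 + 1.5²·0.71 + 0.4²·0.85 + 2.1²·0.71] + 10.3246 = 6.8614 + 10.3246 = 17.186.
Reliability = 17.186 / 19.7046 = 0.872.

0.872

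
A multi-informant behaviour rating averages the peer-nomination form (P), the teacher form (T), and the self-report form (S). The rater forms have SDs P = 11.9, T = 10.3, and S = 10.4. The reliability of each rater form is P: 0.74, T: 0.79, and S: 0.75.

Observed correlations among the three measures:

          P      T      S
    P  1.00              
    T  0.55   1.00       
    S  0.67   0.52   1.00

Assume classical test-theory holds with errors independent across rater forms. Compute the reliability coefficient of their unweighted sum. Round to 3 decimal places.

0.888

Var(P+T+S) = 11.9² + 10.3² + 10.4² + 2·[11.9·10.3·0.55 + 11.9·10.4·0.67 + 10.3·10.4·0.52] = 355.86 + 412.07 = 767.93.
With uncorrelated errors the cross-covariances are all true-score covariance, so they carry over unchanged; only the diagonal terms shrink to ρᵢσᵢ².
True-score variance = [11.9²·0.74 + 10.3²·0.79 + 10.4²·0.75] + 412.07 = 269.723 + 412.07 = 681.793.
Reliability = 681.793 / 767.93 = 0.888.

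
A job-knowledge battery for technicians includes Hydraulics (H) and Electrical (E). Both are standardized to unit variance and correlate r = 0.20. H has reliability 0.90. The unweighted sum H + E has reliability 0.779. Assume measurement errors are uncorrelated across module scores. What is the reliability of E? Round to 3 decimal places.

Var(H+E) = 2 + 2·0.20 = 2.400.
True-score variance = ρ_H + ρ_E + 2·0.20, so 0.779 = (0.90 + ρ_E + 0.40) / 2.400.
ρ_E = 0.779·2.400 − 0.90 − 0.40 = 0.570.

0.570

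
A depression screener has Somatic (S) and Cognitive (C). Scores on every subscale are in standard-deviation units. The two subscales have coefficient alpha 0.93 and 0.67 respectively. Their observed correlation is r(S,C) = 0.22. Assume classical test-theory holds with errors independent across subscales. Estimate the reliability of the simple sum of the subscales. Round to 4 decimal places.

Var(S+C) = 2 + 2·[0.22] = 2 + 0.44 = 2.44.
Because errors are independent across components, Cov(Tᵢ,Tⱼ) = Cov(Xᵢ,Xⱼ); the off-diagonal part of the true-score variance is the same as above.
True-score variance = [0.93 + 0.67] + 0.44 = 1.6 + 0.44 = 2.04.
Reliability = 2.04 / 2.44 = 0.8361.

0.8361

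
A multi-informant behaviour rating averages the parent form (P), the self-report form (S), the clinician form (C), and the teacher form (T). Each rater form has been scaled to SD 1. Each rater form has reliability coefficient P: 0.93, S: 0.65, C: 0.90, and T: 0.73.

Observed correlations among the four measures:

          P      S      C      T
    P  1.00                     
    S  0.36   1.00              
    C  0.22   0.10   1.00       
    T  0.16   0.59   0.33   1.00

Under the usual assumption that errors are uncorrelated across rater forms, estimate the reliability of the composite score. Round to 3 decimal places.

Var(P+S+C+T) = 4 + 2·[0.36 + 0.22 + 0.16 + 0.10 + 0.59 + 0.33] = 4 + 3.52 = 7.52.
Under uncorrelated errors the observed covariances equal the true-score covariances, so only the own-variance terms attenuate.
True-score variance = [0.93 + 0.65 + 0.90 + 0.73] + 3.52 = 3.21 + 3.52 = 6.73.
Reliability = 6.73 / 7.52 = 0.895.

0.895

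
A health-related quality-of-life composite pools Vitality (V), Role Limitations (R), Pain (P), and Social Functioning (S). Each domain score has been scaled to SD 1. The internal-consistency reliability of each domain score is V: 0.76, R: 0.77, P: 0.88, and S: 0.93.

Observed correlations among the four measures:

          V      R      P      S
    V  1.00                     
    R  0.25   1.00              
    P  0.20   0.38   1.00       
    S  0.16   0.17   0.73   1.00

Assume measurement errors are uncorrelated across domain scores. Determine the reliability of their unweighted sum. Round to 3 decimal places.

0.915

Var(V+R+P+S) = 4 + 2·[0.25 + 0.20 + 0.16 + 0.38 + 0.17 + 0.73] = 4 + 3.78 = 7.78.
Under uncorrelated errors the observed covariances equal the true-score covariances, so only the own-variance terms attenuate.
True-score variance = [0.76 + 0.77 + 0.88 + 0.93] + 3.78 = 3.34 + 3.78 = 7.12.
Reliability = 7.12 / 7.78 = 0.915.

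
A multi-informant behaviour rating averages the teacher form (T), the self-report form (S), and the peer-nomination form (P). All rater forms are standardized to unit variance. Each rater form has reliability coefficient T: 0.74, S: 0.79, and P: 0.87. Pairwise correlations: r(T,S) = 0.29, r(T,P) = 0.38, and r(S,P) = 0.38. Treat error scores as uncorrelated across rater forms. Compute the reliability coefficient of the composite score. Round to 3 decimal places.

0.882

Var(T+S+P) = 3 + 2·[0.29 + 0.38 + 0.38] = 3 + 2.1 = 5.1.
Because errors are independent across components, Cov(Tᵢ,Tⱼ) = Cov(Xᵢ,Xⱼ); the off-diagonal part of the true-score variance is the same as above.
True-score variance = [0.74 + 0.79 + 0.87] + 2.1 = 2.4 + 2.1 = 4.5.
Reliability = 4.5 / 5.1 = 0.882.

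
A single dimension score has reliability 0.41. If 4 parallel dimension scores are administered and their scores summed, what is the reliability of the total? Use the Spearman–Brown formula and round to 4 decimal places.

0.7354

ρ_k = kρ / (1 + (k−1)ρ) = 4·0.41 / (1 + 3·0.41) = 1.640 / 2.230 = 0.7354.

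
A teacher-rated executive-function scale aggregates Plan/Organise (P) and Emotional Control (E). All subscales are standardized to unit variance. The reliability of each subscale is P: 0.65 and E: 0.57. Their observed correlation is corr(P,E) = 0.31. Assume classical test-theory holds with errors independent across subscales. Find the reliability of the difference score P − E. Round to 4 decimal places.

Var(P−E) = 1 + 1 − 2·0.31 = 2 − 0.62 = 1.38.
With uncorrelated errors the cross-covariances are all true-score covariance, so they carry over unchanged; only the diagonal terms shrink to ρᵢσᵢ².
True-score variance = [0.65 + 0.57] − 0.62 = 1.22 − 0.62 = 0.6.
Reliability = 0.6 / 1.38 = 0.4348.

0.4348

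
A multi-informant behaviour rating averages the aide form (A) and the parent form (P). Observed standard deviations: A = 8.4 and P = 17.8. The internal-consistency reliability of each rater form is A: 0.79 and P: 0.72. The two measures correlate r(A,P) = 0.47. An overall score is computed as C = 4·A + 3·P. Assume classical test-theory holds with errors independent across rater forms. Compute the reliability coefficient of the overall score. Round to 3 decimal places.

Var(C) = 4²·8.4² + 3²·17.8² + 2·[12·8.4·17.8·0.47] = 3980.52 + 1686.59 = 5667.11.
Under uncorrelated errors the observed covariances equal the true-score covariances, so only the own-variance terms attenuate.
True-score variance = [4²·8.4²·0.79 + 3²·17.8²·0.72] + 1686.59 = 2945 + 1686.59 = 4631.59.
Reliability = 4631.59 / 5667.11 = 0.817.

0.817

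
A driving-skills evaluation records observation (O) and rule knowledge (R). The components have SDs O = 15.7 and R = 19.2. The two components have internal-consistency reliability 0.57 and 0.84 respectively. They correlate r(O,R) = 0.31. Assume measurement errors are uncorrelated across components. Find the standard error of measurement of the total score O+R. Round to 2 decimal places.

12.84

Var(total) = 615.13 + 186.893 = 802.023.
True-score variance = 450.157 + 186.893 = 637.05, so reliability = 0.7943.
Error variance = 802.023 − 637.05 = 164.973; SEM = √164.973 = 12.84.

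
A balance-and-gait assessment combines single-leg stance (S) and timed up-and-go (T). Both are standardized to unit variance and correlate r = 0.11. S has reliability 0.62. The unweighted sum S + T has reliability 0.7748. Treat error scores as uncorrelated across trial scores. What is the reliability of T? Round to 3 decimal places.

Var(S+T) = 2 + 2·0.11 = 2.220.
True-score variance = ρ_S + ρ_T + 2·0.11, so 0.7748 = (0.62 + ρ_T + 0.22) / 2.220.
ρ_T = 0.7748·2.220 − 0.62 − 0.22 = 0.880.

0.880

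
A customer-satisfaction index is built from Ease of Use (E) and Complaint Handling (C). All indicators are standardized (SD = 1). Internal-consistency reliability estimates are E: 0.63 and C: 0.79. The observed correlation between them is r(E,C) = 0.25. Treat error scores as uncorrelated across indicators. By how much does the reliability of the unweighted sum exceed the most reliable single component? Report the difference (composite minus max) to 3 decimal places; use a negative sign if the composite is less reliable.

Var(sum) = 2 + 0.5 = 2.5; true-score variance = 1.42 + 0.5 = 1.92; composite reliability = 0.7680.
Max component reliability = 0.7900.
Difference = 0.7680 − 0.7900 = -0.022.

-0.022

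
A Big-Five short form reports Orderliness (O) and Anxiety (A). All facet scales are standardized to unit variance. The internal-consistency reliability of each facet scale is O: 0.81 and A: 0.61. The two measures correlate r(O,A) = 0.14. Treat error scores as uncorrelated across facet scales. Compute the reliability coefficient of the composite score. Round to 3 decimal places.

0.746

Var(O+A) = 2 + 2·[0.14] = 2 + 0.28 = 2.28.
Under uncorrelated errors the observed covariances equal the true-score covariances, so only the own-variance terms attenuate.
True-score variance = [0.81 + 0.61] + 0.28 = 1.42 + 0.28 = 1.7.
Reliability = 1.7 / 2.28 = 0.746.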